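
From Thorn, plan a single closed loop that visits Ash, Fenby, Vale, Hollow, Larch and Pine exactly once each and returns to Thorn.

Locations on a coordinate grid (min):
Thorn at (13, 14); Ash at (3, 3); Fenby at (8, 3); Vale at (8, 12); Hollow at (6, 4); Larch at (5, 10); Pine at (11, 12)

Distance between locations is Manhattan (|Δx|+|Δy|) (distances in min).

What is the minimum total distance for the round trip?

Shortest round trip = 44 min.

Thorn → Ash → Fenby → Vale → Hollow → Larch → Pine → Thorn: 21+5+9+10+7+8+4 = 64
Thorn → Ash → Fenby → Vale → Hollow → Pine → Larch → Thorn: 21+5+9+10+13+8+12 = 78
Thorn → Ash → Fenby → Vale → Larch → Hollow → Pine → Thorn: 21+5+9+5+7+13+4 = 64
Thorn → Ash → Fenby → Vale → Larch → Pine → Hollow → Thorn: 21+5+9+5+8+13+17 = 78
Thorn → Ash → Fenby → Vale → Pine → Hollow → Larch → Thorn: 21+5+9+3+13+7+12 = 70
Thorn → Ash → Fenby → Vale → Pine → Larch → Hollow → Thorn: 21+5+9+3+8+7+17 = 70
Thorn → Ash → Fenby → Hollow → Vale → Larch → Pine → Thorn: 21+5+3+10+5+8+4 = 56
Thorn → Ash → Fenby → Hollow → Vale → Pine → Larch → Thorn: 21+5+3+10+3+8+12 = 62
… (352 more)
Thorn → Fenby → Ash → Hollow → Larch → Vale → Pine → Thorn: 16+5+4+7+5+3+4 = 44  ← best
The minimum is 44.
One optimal route: Thorn → Fenby → Ash → Hollow → Larch → Vale → Pine → Thorn (or its reverse).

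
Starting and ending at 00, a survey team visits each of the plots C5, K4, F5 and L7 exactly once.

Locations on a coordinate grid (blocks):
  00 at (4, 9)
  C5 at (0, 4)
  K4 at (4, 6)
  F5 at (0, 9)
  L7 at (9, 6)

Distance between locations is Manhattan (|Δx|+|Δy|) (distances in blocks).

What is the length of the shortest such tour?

There are 12 distinct closed tours to check (reversals are equivalent).
00 - C5 - K4 - F5 - L7 - 00: 9+6+7+12+8 = 42
00 - C5 - K4 - L7 - F5 - 00: 9+6+5+12+4 = 36
00 - C5 - F5 - K4 - L7 - 00: 9+5+7+5+8 = 34
00 - C5 - F5 - L7 - K4 - 00: 9+5+12+5+3 = 34
00 - C5 - L7 - K4 - F5 - 00: 9+11+5+7+4 = 36
00 - C5 - L7 - F5 - K4 - 00: 9+11+12+7+3 = 42
00 - K4 - C5 - F5 - L7 - 00: 3+6+5+12+8 = 34
00 - K4 - C5 - L7 - F5 - 00: 3+6+11+12+4 = 36
00 - K4 - F5 - C5 - L7 - 00: 3+7+5+11+8 = 34
00 - K4 - L7 - C5 - F5 - 00: 3+5+11+5+4 = 28
00 - F5 - C5 - K4 - L7 - 00: 4+5+6+5+8 = 28
00 - F5 - K4 - C5 - L7 - 00: 4+7+6+11+8 = 36
The minimum is 28.
One optimal route: 00 → K4 → L7 → C5 → F5 → 00 (or its reverse).

28 blocks — the shortest possible round trip.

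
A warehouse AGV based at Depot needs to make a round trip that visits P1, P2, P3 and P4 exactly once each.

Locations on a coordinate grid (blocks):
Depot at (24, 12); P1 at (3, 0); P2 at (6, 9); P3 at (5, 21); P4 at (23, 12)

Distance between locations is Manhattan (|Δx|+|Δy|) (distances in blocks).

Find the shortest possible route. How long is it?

With 4 stops there are 4!/2 = 12 distinct round trips (a route and its reverse cost the same).
Depot-P1-P2-P3-P4-Depot: 33+12+13+27+1 = 86
Depot-P1-P2-P4-P3-Depot: 33+12+20+27+28 = 120
Depot-P1-P3-P2-P4-Depot: 33+23+13+20+1 = 90
Depot-P1-P3-P4-P2-Depot: 33+23+27+20+21 = 124
Depot-P1-P4-P2-P3-Depot: 33+32+20+13+28 = 126
Depot-P1-P4-P3-P2-Depot: 33+32+27+13+21 = 126
Depot-P2-P1-P3-P4-Depot: 21+12+23+27+1 = 84
Depot-P2-P1-P4-P3-Depot: 21+12+32+27+28 = 120
Depot-P2-P3-P1-P4-Depot: 21+13+23+32+1 = 90
Depot-P2-P4-P1-P3-Depot: 21+20+32+23+28 = 124
Depot-P3-P1-P2-P4-Depot: 28+23+12+20+1 = 84
Depot-P3-P2-P1-P4-Depot: 28+13+12+32+1 = 86
The minimum is 84.
One optimal route: Depot → P2 → P1 → P3 → P4 → Depot (or its reverse).

Shortest round trip = 84 blocks.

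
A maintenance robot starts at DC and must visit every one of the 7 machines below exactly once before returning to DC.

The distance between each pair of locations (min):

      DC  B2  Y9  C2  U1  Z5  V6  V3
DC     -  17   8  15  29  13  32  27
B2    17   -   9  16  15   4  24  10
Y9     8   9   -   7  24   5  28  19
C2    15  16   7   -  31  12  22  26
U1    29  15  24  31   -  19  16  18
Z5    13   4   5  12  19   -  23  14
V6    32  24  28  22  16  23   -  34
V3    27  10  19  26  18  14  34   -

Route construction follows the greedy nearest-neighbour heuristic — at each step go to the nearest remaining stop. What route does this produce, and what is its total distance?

From DC: distances to unvisited — Y9=8, Z5=13, C2=15, B2=17, V3=27, U1=29, V6=32. Nearest is Y9 (8).
From Y9: distances to unvisited — Z5=5, C2=7, B2=9, V3=19, U1=24, V6=28. Nearest is Z5 (5).
From Z5: distances to unvisited — B2=4, C2=12, V3=14, U1=19, V6=23. Nearest is B2 (4).
From B2: distances to unvisited — V3=10, U1=15, C2=16, V6=24. Nearest is V3 (10).
From V3: distances to unvisited — U1=18, C2=26, V6=34. Nearest is U1 (18).
From U1: distances to unvisited — V6=16, C2=31. Nearest is V6 (16).
From V6: distances to unvisited — C2=22. Nearest is C2 (22).
Return C2→DC: 15.
Total = 8 + 5 + 4 + 10 + 18 + 16 + 22 + 15 = 98.

Total distance 98 min via the nearest-neighbour route DC → Y9 → Z5 → B2 → V3 → U1 → V6 → C2 → DC.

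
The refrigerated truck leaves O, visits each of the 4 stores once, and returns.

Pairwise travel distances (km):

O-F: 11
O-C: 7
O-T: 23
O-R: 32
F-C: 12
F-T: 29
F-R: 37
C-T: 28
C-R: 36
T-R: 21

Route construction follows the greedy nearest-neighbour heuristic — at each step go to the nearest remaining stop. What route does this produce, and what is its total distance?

From O: distances to unvisited — C=7, F=11, T=23, R=32. Nearest is C (7).
From C: distances to unvisited — F=12, T=28, R=36. Nearest is F (12).
From F: distances to unvisited — T=29, R=37. Nearest is T (29).
From T: distances to unvisited — R=21. Nearest is R (21).
Return R→O: 32.
Total = 7 + 12 + 29 + 21 + 32 = 101.

Nearest-neighbour total = 101 km; route O → C → F → T → R → O.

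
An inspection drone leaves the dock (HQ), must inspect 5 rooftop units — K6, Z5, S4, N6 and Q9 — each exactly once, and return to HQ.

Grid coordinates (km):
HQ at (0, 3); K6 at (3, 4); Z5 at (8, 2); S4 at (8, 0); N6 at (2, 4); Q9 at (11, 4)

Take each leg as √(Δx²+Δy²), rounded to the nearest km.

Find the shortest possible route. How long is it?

With 5 stops there are 5!/2 = 60 distinct round trips (a route and its reverse cost the same).
HQ → K6 → Z5 → S4 → N6 → Q9 → HQ: 3+5+2+7+9+11 = 37
HQ → K6 → Z5 → S4 → Q9 → N6 → HQ: 3+5+2+5+9+2 = 26
HQ → K6 → Z5 → N6 → S4 → Q9 → HQ: 3+5+6+7+5+11 = 37
HQ → K6 → Z5 → N6 → Q9 → S4 → HQ: 3+5+6+9+5+9 = 37
HQ → K6 → Z5 → Q9 → S4 → N6 → HQ: 3+5+4+5+7+2 = 26
HQ → K6 → Z5 → Q9 → N6 → S4 → HQ: 3+5+4+9+7+9 = 37
HQ → K6 → S4 → Z5 → N6 → Q9 → HQ: 3+6+2+6+9+11 = 37
HQ → K6 → S4 → Z5 → Q9 → N6 → HQ: 3+6+2+4+9+2 = 26
HQ → K6 → S4 → N6 → Z5 → Q9 → HQ: 3+6+7+6+4+11 = 37
HQ → K6 → S4 → N6 → Q9 → Z5 → HQ: 3+6+7+9+4+8 = 37
HQ → K6 → S4 → Q9 → Z5 → N6 → HQ: 3+6+5+4+6+2 = 26
HQ → K6 → S4 → Q9 → N6 → Z5 → HQ: 3+6+5+9+6+8 = 37
HQ → K6 → N6 → Z5 → S4 → Q9 → HQ: 3+1+6+2+5+11 = 28
HQ → K6 → N6 → Z5 → Q9 → S4 → HQ: 3+1+6+4+5+9 = 28
… (46 more)
The minimum is 26.
One optimal route: HQ → K6 → Z5 → S4 → Q9 → N6 → HQ (or its reverse).

26 km — the shortest possible round trip.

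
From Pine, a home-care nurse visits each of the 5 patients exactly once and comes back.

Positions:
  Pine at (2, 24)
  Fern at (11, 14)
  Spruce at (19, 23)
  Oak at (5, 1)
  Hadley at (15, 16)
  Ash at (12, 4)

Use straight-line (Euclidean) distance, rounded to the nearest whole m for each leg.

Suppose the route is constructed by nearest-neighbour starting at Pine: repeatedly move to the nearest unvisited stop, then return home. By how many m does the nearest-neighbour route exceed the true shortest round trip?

6 m longer than the optimal tour.

From Pine: Fern=13, Hadley=15, Spruce=17, Ash=22, Oak=23 → choose Fern (13).
From Fern: Hadley=4, Ash=10, Spruce=12, Oak=14 → choose Hadley (4).
From Hadley: Spruce=8, Ash=12, Oak=18 → choose Spruce (8).
From Spruce: Ash=20, Oak=26 → choose Ash (20).
From Ash: Oak=8 → choose Oak (8).
NN route Pine → Fern → Hadley → Spruce → Ash → Oak → Pine costs 76.
Optimal: Pine → Spruce → Hadley → Fern → Ash → Oak → Pine costs 70 (by enumerating all 60 distinct tours).
Excess = 76 − 70 = 6.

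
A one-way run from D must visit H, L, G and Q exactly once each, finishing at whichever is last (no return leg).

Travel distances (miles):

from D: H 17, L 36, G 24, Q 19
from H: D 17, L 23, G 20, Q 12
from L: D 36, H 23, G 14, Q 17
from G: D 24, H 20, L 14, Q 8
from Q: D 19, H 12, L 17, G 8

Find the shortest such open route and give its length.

There are 4! = 24 possible orderings.
D→H→L→G→Q: 17+23+14+8 = 62
D→H→L→Q→G: 17+23+17+8 = 65
D→H→G→L→Q: 17+20+14+17 = 68
D→H→G→Q→L: 17+20+8+17 = 62
D→H→Q→L→G: 17+12+17+14 = 60
D→H→Q→G→L: 17+12+8+14 = 51
D→L→H→G→Q: 36+23+20+8 = 87
D→L→H→Q→G: 36+23+12+8 = 79
D→L→G→H→Q: 36+14+20+12 = 82
D→L→G→Q→H: 36+14+8+12 = 70
D→L→Q→H→G: 36+17+12+20 = 85
D→L→Q→G→H: 36+17+8+20 = 81
D→G→H→L→Q: 24+20+23+17 = 84
D→G→H→Q→L: 24+20+12+17 = 73
… (10 more)
The minimum is 51.
One shortest path: D → H → Q → G → L.

51 miles — the minimum one-way total.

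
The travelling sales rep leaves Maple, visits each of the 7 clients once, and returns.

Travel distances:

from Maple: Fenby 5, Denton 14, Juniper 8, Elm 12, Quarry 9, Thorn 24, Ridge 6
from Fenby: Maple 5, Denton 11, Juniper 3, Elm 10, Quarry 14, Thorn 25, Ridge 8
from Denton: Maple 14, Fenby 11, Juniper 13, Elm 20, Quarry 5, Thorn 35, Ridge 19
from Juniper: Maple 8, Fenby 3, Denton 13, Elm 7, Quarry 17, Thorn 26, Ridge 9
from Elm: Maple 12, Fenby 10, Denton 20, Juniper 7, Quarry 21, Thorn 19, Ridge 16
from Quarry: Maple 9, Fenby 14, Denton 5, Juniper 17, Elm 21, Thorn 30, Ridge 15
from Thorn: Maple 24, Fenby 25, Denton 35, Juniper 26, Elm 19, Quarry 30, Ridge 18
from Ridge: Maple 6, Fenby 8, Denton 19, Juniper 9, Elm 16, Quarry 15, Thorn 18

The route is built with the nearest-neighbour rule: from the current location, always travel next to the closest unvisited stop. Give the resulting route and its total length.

Maple → [Fenby:5 / Ridge:6 / Juniper:8 / Quarry:9 / Elm:12 / Denton:14 / Thorn:24] → Fenby (5)
Fenby → [Juniper:3 / Ridge:8 / Elm:10 / Denton:11 / Quarry:14 / Thorn:25] → Juniper (3)
Juniper → [Elm:7 / Ridge:9 / Denton:13 / Quarry:17 / Thorn:26] → Elm (7)
Elm → [Ridge:16 / Thorn:19 / Denton:20 / Quarry:21] → Ridge (16)
Ridge → [Quarry:15 / Thorn:18 / Denton:19] → Quarry (15)
Quarry → [Denton:5 / Thorn:30] → Denton (5)
Denton → [Thorn:35] → Thorn (35)
Return Thorn→Maple: 24.
Total = 5 + 3 + 7 + 16 + 15 + 5 + 35 + 24 = 110.

Total distance 110 via the nearest-neighbour route Maple → Fenby → Juniper → Elm → Ridge → Quarry → Denton → Thorn → Maple.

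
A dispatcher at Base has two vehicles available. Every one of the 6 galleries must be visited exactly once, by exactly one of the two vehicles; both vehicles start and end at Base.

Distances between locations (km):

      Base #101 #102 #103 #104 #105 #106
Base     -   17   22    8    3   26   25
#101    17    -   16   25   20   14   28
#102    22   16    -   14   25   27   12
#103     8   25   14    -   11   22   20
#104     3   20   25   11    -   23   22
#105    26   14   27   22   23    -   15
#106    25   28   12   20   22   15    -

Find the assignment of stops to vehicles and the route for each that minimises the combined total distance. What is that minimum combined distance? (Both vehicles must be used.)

Check every non-empty split of the stops between the two vehicles; for each half take its own optimal tour:
  {#101} + {#102, #103, #104, #105, #106}: 34 + 75 = 109
  {#102} + {#101, #103, #104, #105, #106}: 44 + 80 = 124
  {#101, #102} + {#103, #104, #105, #106}: 55 + 69 = 124
  {#103} + {#101, #102, #104, #105, #106}: 16 + 86 = 102
  {#101, #103} + {#102, #104, #105, #106}: 50 + 75 = 125
  {#102, #103} + {#101, #104, #105, #106}: 44 + 71 = 115
  … (31 splits in total)
  {#104} + {#101, #102, #103, #105, #106}: 6 + 80 = 86  ← best
Best: vehicle 1 Base → #104 → Base = 6; vehicle 2 Base → #101 → #105 → #106 → #102 → #103 → Base = 80; combined 86.

Minimum combined distance: 86 km.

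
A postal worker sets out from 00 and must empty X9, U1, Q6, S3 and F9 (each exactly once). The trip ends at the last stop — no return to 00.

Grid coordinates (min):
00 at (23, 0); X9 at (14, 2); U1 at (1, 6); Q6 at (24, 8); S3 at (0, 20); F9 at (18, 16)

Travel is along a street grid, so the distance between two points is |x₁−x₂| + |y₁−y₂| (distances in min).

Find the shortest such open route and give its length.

73 min — the minimum one-way total.

There are 5! = 120 possible orderings.
00→X9→U1→Q6→S3→F9: 11+17+25+36+22 = 111
00→X9→U1→Q6→F9→S3: 11+17+25+14+22 = 89
00→X9→U1→S3→Q6→F9: 11+17+15+36+14 = 93
00→X9→U1→S3→F9→Q6: 11+17+15+22+14 = 79
00→X9→U1→F9→Q6→S3: 11+17+27+14+36 = 105
00→X9→U1→F9→S3→Q6: 11+17+27+22+36 = 113
00→X9→Q6→U1→S3→F9: 11+16+25+15+22 = 89
00→X9→Q6→U1→F9→S3: 11+16+25+27+22 = 101
00→X9→Q6→S3→U1→F9: 11+16+36+15+27 = 105
00→X9→Q6→S3→F9→U1: 11+16+36+22+27 = 112
00→X9→Q6→F9→U1→S3: 11+16+14+27+15 = 83
00→X9→Q6→F9→S3→U1: 11+16+14+22+15 = 78
00→X9→S3→U1→Q6→F9: 11+32+15+25+14 = 97
00→X9→S3→U1→F9→Q6: 11+32+15+27+14 = 99
… (106 more)
00→Q6→F9→X9→U1→S3: 9+14+18+17+15 = 73  ← best
The minimum is 73.
One shortest path: 00 → Q6 → F9 → X9 → U1 → S3.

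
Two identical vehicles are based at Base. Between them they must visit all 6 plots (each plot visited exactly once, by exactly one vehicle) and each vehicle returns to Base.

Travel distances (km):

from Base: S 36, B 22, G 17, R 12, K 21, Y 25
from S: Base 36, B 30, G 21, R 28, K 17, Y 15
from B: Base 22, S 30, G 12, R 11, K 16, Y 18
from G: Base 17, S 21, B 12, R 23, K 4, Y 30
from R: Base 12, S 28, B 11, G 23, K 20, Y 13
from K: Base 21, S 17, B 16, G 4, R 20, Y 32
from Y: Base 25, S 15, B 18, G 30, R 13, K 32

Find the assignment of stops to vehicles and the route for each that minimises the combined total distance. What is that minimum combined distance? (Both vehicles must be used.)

Check every non-empty split of the stops between the two vehicles; for each half take its own optimal tour:
  {S} + {B, G, R, K, Y}: 72 + 80 = 152
  {B} + {S, G, R, K, Y}: 44 + 78 = 122
  {S, B} + {G, R, K, Y}: 88 + 78 = 166
  {G} + {S, B, R, K, Y}: 34 + 94 = 128
  {S, G} + {B, R, K, Y}: 74 + 80 = 154
  {B, G} + {S, R, K, Y}: 51 + 78 = 129
  … (31 splits in total)
  {R} + {S, B, G, K, Y}: 24 + 93 = 117  ← best
Best: vehicle 1 Base → R → Base = 24; vehicle 2 Base → B → Y → S → K → G → Base = 93; combined 117.

Minimum combined distance: 117 km.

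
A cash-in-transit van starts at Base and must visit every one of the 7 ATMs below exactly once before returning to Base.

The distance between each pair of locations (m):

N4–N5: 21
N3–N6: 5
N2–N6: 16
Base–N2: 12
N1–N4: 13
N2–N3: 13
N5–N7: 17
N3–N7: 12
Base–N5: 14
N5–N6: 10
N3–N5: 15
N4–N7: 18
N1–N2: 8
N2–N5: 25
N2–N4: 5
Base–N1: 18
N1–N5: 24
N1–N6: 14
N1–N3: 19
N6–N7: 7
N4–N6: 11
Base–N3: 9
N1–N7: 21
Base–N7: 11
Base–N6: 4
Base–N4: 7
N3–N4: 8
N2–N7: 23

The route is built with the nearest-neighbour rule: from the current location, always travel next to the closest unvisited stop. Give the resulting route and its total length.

Nearest-neighbour total = 82 m; route Base → N6 → N3 → N4 → N2 → N1 → N7 → N5 → Base.

From Base: distances to unvisited — N6=4, N4=7, N3=9, N7=11, N2=12, N5=14, N1=18. Nearest is N6 (4).
From N6: distances to unvisited — N3=5, N7=7, N5=10, N4=11, N1=14, N2=16. Nearest is N3 (5).
From N3: distances to unvisited — N4=8, N7=12, N2=13, N5=15, N1=19. Nearest is N4 (8).
From N4: distances to unvisited — N2=5, N1=13, N7=18, N5=21. Nearest is N2 (5).
From N2: distances to unvisited — N1=8, N7=23, N5=25. Nearest is N1 (8).
From N1: distances to unvisited — N7=21, N5=24. Nearest is N7 (21).
From N7: distances to unvisited — N5=17. Nearest is N5 (17).
Return N5→Base: 14.
Total = 4 + 5 + 8 + 5 + 8 + 21 + 17 + 14 = 82.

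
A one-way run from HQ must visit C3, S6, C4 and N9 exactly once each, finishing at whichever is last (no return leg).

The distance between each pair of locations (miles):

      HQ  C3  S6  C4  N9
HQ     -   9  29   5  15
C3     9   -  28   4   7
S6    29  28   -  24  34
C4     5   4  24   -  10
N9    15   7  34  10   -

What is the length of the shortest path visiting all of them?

There are 4! = 24 possible orderings.
HQ → C3 → S6 → C4 → N9: 9+28+24+10 = 71
HQ → C3 → S6 → N9 → C4: 9+28+34+10 = 81
HQ → C3 → C4 → S6 → N9: 9+4+24+34 = 71
HQ → C3 → C4 → N9 → S6: 9+4+10+34 = 57
HQ → C3 → N9 → S6 → C4: 9+7+34+24 = 74
HQ → C3 → N9 → C4 → S6: 9+7+10+24 = 50
HQ → S6 → C3 → C4 → N9: 29+28+4+10 = 71
HQ → S6 → C3 → N9 → C4: 29+28+7+10 = 74
HQ → S6 → C4 → C3 → N9: 29+24+4+7 = 64
HQ → S6 → C4 → N9 → C3: 29+24+10+7 = 70
HQ → S6 → N9 → C3 → C4: 29+34+7+4 = 74
HQ → S6 → N9 → C4 → C3: 29+34+10+4 = 77
HQ → C4 → C3 → S6 → N9: 5+4+28+34 = 71
HQ → C4 → C3 → N9 → S6: 5+4+7+34 = 50
… (10 more)
The minimum is 50.
One shortest path: HQ → C3 → N9 → C4 → S6.

50 miles — the minimum one-way total.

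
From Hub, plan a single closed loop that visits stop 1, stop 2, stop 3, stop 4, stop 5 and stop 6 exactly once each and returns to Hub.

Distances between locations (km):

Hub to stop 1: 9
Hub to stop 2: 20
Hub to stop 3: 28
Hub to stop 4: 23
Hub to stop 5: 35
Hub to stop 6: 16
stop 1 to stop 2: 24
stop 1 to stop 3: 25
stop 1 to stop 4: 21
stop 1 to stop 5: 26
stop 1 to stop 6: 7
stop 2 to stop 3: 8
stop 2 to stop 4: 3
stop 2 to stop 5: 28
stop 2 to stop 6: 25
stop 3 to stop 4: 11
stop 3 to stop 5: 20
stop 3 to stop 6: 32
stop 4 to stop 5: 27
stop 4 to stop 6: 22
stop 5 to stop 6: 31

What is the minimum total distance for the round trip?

Minimum total distance: 101 km.

There are 360 distinct closed tours to check (reversals are equivalent).
Hub → stop 1 → stop 2 → stop 3 → stop 4 → stop 5 → stop 6 → Hub: 9+24+8+11+27+31+16 = 126
Hub → stop 1 → stop 2 → stop 3 → stop 4 → stop 6 → stop 5 → Hub: 9+24+8+11+22+31+35 = 140
Hub → stop 1 → stop 2 → stop 3 → stop 5 → stop 4 → stop 6 → Hub: 9+24+8+20+27+22+16 = 126
Hub → stop 1 → stop 2 → stop 3 → stop 5 → stop 6 → stop 4 → Hub: 9+24+8+20+31+22+23 = 137
Hub → stop 1 → stop 2 → stop 3 → stop 6 → stop 4 → stop 5 → Hub: 9+24+8+32+22+27+35 = 157
Hub → stop 1 → stop 2 → stop 3 → stop 6 → stop 5 → stop 4 → Hub: 9+24+8+32+31+27+23 = 154
Hub → stop 1 → stop 2 → stop 4 → stop 3 → stop 5 → stop 6 → Hub: 9+24+3+11+20+31+16 = 114
Hub → stop 1 → stop 2 → stop 4 → stop 3 → stop 6 → stop 5 → Hub: 9+24+3+11+32+31+35 = 145
… (352 more)
Hub → stop 1 → stop 6 → stop 5 → stop 3 → stop 2 → stop 4 → Hub: 9+7+31+20+8+3+23 = 101  ← best
The minimum is 101.
One optimal route: Hub → stop 1 → stop 6 → stop 5 → stop 3 → stop 2 → stop 4 → Hub (or its reverse).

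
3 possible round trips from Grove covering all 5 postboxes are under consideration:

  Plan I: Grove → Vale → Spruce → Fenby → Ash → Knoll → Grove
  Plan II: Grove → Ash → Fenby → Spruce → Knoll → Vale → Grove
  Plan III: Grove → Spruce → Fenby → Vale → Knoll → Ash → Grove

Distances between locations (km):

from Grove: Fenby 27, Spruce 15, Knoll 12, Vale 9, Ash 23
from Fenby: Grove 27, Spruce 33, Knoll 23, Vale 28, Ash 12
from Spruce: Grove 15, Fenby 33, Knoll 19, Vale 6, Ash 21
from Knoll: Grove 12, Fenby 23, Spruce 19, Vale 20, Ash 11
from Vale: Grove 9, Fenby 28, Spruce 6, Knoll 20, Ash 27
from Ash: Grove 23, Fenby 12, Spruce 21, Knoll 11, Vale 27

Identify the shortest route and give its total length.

Plan I: 9 + 6 + 33 + 12 + 11 + 12 = 83
Plan II: 23 + 12 + 33 + 19 + 20 + 9 = 116
Plan III: 15 + 33 + 28 + 20 + 11 + 23 = 130

83 km — Plan I is the shortest.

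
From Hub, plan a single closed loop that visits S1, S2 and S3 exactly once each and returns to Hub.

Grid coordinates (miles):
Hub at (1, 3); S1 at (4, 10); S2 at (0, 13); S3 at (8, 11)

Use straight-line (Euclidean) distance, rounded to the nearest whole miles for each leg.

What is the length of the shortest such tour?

Shortest round trip = 30 miles.

With 3 stops there are 3!/2 = 3 distinct round trips (a route and its reverse cost the same).
Hub - S1 - S2 - S3 - Hub: 8+5+8+11 = 32
Hub - S1 - S3 - S2 - Hub: 8+4+8+10 = 30
Hub - S2 - S1 - S3 - Hub: 10+5+4+11 = 30
The minimum is 30.
One optimal route: Hub → S1 → S3 → S2 → Hub (or its reverse).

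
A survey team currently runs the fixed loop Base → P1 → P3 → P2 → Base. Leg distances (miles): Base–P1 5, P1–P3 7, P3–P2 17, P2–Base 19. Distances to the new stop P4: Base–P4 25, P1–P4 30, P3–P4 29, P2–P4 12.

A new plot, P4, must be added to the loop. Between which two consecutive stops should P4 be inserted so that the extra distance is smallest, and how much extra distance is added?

Insertion cost between consecutive stops i–j is d(i,P4) + d(P4,j) − d(i,j):
  between Base and P1: 25 + 30 − 5 = 50
  between P1 and P3: 30 + 29 − 7 = 52
  between P3 and P2: 29 + 12 − 17 = 24
  between P2 and Base: 12 + 25 − 19 = 18
Cheapest insertion is between P2 and Base, adding 18.
New total = 48 + 18 = 66.

+18 miles — insert P4 between P2 and Base.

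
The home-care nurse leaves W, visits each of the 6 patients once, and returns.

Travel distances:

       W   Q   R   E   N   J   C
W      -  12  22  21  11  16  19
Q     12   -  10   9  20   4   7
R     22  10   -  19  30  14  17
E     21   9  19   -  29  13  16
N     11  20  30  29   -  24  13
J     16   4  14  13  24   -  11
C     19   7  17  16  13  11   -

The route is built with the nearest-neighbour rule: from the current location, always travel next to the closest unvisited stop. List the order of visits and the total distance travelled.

Nearest-neighbour total = 89; route W → N → C → Q → J → E → R → W.

From W: distances to unvisited — N=11, Q=12, J=16, C=19, E=21, R=22. Nearest is N (11).
From N: distances to unvisited — C=13, Q=20, J=24, E=29, R=30. Nearest is C (13).
From C: distances to unvisited — Q=7, J=11, E=16, R=17. Nearest is Q (7).
From Q: distances to unvisited — J=4, E=9, R=10. Nearest is J (4).
From J: distances to unvisited — E=13, R=14. Nearest is E (13).
From E: distances to unvisited — R=19. Nearest is R (19).
Return R→W: 22.
Total = 11 + 13 + 7 + 4 + 13 + 19 + 22 = 89.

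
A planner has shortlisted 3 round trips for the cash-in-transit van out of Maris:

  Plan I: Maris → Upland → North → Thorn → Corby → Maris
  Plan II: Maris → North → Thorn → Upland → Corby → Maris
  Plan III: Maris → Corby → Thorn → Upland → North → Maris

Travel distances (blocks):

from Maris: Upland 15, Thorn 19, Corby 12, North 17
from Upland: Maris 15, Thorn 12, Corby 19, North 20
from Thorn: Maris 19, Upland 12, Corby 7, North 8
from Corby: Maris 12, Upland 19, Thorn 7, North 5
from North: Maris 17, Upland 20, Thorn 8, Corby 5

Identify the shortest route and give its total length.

Shortest is Plan I, total 62 blocks.

Plan I: 15 + 20 + 8 + 7 + 12 = 62
Plan II: 17 + 8 + 12 + 19 + 12 = 68
Plan III: 12 + 7 + 12 + 20 + 17 = 68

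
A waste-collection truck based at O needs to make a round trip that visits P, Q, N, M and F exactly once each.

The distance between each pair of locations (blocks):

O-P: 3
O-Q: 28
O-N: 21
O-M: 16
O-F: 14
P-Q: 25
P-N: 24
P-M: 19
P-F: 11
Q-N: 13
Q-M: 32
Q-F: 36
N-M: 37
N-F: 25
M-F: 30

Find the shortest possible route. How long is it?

There are 60 distinct closed tours to check (reversals are equivalent).
O→P→Q→N→M→F→O: 3+25+13+37+30+14 = 122
O→P→Q→N→F→M→O: 3+25+13+25+30+16 = 112
O→P→Q→M→N→F→O: 3+25+32+37+25+14 = 136
O→P→Q→M→F→N→O: 3+25+32+30+25+21 = 136
O→P→Q→F→N→M→O: 3+25+36+25+37+16 = 142
O→P→Q→F→M→N→O: 3+25+36+30+37+21 = 152
O→P→N→Q→M→F→O: 3+24+13+32+30+14 = 116
O→P→N→Q→F→M→O: 3+24+13+36+30+16 = 122
O→P→N→M→Q→F→O: 3+24+37+32+36+14 = 146
O→P→N→M→F→Q→O: 3+24+37+30+36+28 = 158
O→P→N→F→Q→M→O: 3+24+25+36+32+16 = 136
O→P→N→F→M→Q→O: 3+24+25+30+32+28 = 142
O→P→M→Q→N→F→O: 3+19+32+13+25+14 = 106
O→P→M→Q→F→N→O: 3+19+32+36+25+21 = 136
… (46 more)
O→P→F→N→Q→M→O: 3+11+25+13+32+16 = 100  ← best
The minimum is 100.
One optimal route: O → P → F → N → Q → M → O (or its reverse).

Shortest round trip = 100 blocks.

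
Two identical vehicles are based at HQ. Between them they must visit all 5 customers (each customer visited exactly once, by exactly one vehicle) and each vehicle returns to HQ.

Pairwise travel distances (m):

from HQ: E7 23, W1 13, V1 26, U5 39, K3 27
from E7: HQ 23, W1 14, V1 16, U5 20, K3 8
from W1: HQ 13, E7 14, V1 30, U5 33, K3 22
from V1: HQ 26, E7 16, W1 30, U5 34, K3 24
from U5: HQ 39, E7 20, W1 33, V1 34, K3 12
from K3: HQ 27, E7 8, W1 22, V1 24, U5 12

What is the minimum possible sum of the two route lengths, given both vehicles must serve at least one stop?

Try each way of splitting the stops between the two vehicles (each non-empty) and, for each split, find the best tour for each vehicle:
  {E7} + {W1, V1, U5, K3}: 46 + 107 = 153
  {W1} + {E7, V1, U5, K3}: 26 + 101 = 127
  {E7, W1} + {V1, U5, K3}: 50 + 99 = 149
  {V1} + {E7, W1, U5, K3}: 52 + 86 = 138
  {E7, V1} + {W1, U5, K3}: 65 + 85 = 150
  {W1, V1} + {E7, U5, K3}: 69 + 82 = 151
  … (15 splits in total)
Best: vehicle 1 HQ → W1 → HQ = 26; vehicle 2 HQ → V1 → E7 → U5 → K3 → HQ = 101; combined 127.

Minimum combined distance: 127 m.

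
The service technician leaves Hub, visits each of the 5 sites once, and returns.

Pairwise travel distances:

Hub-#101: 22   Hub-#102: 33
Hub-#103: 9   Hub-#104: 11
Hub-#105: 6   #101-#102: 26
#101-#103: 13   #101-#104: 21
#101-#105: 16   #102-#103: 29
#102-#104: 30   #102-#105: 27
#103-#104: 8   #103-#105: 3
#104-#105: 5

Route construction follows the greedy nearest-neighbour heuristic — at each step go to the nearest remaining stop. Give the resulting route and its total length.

Nearest-neighbour total = 97; route Hub → #105 → #103 → #104 → #101 → #102 → Hub.

From Hub: distances to unvisited — #105=6, #103=9, #104=11, #101=22, #102=33. Nearest is #105 (6).
From #105: distances to unvisited — #103=3, #104=5, #101=16, #102=27. Nearest is #103 (3).
From #103: distances to unvisited — #104=8, #101=13, #102=29. Nearest is #104 (8).
From #104: distances to unvisited — #101=21, #102=30. Nearest is #101 (21).
From #101: distances to unvisited — #102=26. Nearest is #102 (26).
Return #102→Hub: 33.
Total = 6 + 3 + 8 + 21 + 26 + 33 = 97.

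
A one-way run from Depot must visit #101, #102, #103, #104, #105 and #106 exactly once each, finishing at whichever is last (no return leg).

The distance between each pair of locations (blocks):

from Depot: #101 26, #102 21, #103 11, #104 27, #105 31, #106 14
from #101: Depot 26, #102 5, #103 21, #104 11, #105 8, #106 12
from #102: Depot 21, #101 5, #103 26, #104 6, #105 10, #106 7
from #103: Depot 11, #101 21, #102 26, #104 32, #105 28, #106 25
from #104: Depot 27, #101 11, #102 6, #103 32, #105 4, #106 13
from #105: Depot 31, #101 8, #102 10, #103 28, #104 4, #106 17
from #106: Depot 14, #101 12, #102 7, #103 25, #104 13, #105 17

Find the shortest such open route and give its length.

57 blocks — the minimum one-way total.

There are 6! = 720 possible orderings.
Depot→#101→#102→#103→#104→#105→#106: 26+5+26+32+4+17 = 110
Depot→#101→#102→#103→#104→#106→#105: 26+5+26+32+13+17 = 119
Depot→#101→#102→#103→#105→#104→#106: 26+5+26+28+4+13 = 102
Depot→#101→#102→#103→#105→#106→#104: 26+5+26+28+17+13 = 115
Depot→#101→#102→#103→#106→#104→#105: 26+5+26+25+13+4 = 99
Depot→#101→#102→#103→#106→#105→#104: 26+5+26+25+17+4 = 103
Depot→#101→#102→#104→#103→#105→#106: 26+5+6+32+28+17 = 114
Depot→#101→#102→#104→#103→#106→#105: 26+5+6+32+25+17 = 111
… (712 more)
Depot→#103→#101→#105→#104→#102→#106: 11+21+8+4+6+7 = 57  ← best
The minimum is 57.
One shortest path: Depot → #103 → #101 → #105 → #104 → #102 → #106.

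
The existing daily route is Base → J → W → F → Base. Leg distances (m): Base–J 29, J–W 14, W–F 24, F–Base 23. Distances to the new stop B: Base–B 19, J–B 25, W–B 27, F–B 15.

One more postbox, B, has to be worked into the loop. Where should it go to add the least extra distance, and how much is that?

Insertion cost between consecutive stops i–j is d(i,B) + d(B,j) − d(i,j):
  between Base and J: 19 + 25 − 29 = 15
  between J and W: 25 + 27 − 14 = 38
  between W and F: 27 + 15 − 24 = 18
  between F and Base: 15 + 19 − 23 = 11
Cheapest insertion is between F and Base, adding 11.
New total = 90 + 11 = 101.

Adding 11 m by placing B on the F–Base leg.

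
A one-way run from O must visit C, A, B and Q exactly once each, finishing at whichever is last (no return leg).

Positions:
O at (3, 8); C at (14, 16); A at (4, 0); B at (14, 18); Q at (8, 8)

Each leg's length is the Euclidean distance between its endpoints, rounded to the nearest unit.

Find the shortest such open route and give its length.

Shortest open route: 29.

There are 4! = 24 possible orderings.
O - C - A - B - Q: 14+19+21+12 = 66
O - C - A - Q - B: 14+19+9+12 = 54
O - C - B - A - Q: 14+2+21+9 = 46
O - C - B - Q - A: 14+2+12+9 = 37
O - C - Q - A - B: 14+10+9+21 = 54
O - C - Q - B - A: 14+10+12+21 = 57
O - A - C - B - Q: 8+19+2+12 = 41
O - A - C - Q - B: 8+19+10+12 = 49
O - A - B - C - Q: 8+21+2+10 = 41
O - A - B - Q - C: 8+21+12+10 = 51
O - A - Q - C - B: 8+9+10+2 = 29
O - A - Q - B - C: 8+9+12+2 = 31
O - B - C - A - Q: 15+2+19+9 = 45
O - B - C - Q - A: 15+2+10+9 = 36
… (10 more)
The minimum is 29.
One shortest path: O → A → Q → C → B.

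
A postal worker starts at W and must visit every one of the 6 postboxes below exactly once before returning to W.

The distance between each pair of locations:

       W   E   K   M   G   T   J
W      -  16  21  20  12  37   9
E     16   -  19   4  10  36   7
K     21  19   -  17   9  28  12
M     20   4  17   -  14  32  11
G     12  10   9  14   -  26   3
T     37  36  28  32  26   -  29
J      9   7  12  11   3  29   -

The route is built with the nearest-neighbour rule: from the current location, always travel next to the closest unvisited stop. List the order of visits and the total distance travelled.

At W the remaining stops are J 9, G 12, E 16, M 20, K 21, T 37; go to J.
At J the remaining stops are G 3, E 7, M 11, K 12, T 29; go to G.
At G the remaining stops are K 9, E 10, M 14, T 26; go to K.
At K the remaining stops are M 17, E 19, T 28; go to M.
At M the remaining stops are E 4, T 32; go to E.
At E the remaining stops are T 36; go to T.
Return T→W: 37.
Total = 9 + 3 + 9 + 17 + 4 + 36 + 37 = 115.

Total distance 115 via the nearest-neighbour route W → J → G → K → M → E → T → W.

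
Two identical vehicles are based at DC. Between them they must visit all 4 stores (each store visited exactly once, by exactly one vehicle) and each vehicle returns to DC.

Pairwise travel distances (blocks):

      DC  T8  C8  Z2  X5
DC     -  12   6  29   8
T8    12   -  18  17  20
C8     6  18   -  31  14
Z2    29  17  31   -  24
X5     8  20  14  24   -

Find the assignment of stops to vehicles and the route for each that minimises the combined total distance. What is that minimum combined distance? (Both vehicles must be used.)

Try each way of splitting the stops between the two vehicles (each non-empty) and, for each split, find the best tour for each vehicle:
  {T8} + {C8, Z2, X5}: 24 + 69 = 93
  {C8} + {T8, Z2, X5}: 12 + 61 = 73
  {T8, C8} + {Z2, X5}: 36 + 61 = 97
  {Z2} + {T8, C8, X5}: 58 + 52 = 110
  {T8, Z2} + {C8, X5}: 58 + 28 = 86
  {C8, Z2} + {T8, X5}: 66 + 40 = 106
  … (7 splits in total)
Best: vehicle 1 DC → C8 → DC = 12; vehicle 2 DC → T8 → Z2 → X5 → DC = 61; combined 73.

73 blocks — the smallest possible combined total.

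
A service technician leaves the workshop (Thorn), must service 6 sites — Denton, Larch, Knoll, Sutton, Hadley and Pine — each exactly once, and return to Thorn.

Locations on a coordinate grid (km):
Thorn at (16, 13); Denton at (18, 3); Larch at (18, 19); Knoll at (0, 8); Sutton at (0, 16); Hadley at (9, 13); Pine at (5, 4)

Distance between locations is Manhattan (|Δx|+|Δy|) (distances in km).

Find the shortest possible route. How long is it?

Minimum total distance: 74 km.

Thorn→Denton→Larch→Knoll→Sutton→Hadley→Pine→Thorn: 12+16+29+8+12+13+20 = 110
Thorn→Denton→Larch→Knoll→Sutton→Pine→Hadley→Thorn: 12+16+29+8+17+13+7 = 102
Thorn→Denton→Larch→Knoll→Hadley→Sutton→Pine→Thorn: 12+16+29+14+12+17+20 = 120
Thorn→Denton→Larch→Knoll→Hadley→Pine→Sutton→Thorn: 12+16+29+14+13+17+19 = 120
Thorn→Denton→Larch→Knoll→Pine→Sutton→Hadley→Thorn: 12+16+29+9+17+12+7 = 102
Thorn→Denton→Larch→Knoll→Pine→Hadley→Sutton→Thorn: 12+16+29+9+13+12+19 = 110
Thorn→Denton→Larch→Sutton→Knoll→Hadley→Pine→Thorn: 12+16+21+8+14+13+20 = 104
Thorn→Denton→Larch→Sutton→Knoll→Pine→Hadley→Thorn: 12+16+21+8+9+13+7 = 86
… (352 more)
Thorn→Larch→Denton→Pine→Knoll→Sutton→Hadley→Thorn: 8+16+14+9+8+12+7 = 74  ← best
The minimum is 74.
One optimal route: Thorn → Larch → Denton → Pine → Knoll → Sutton → Hadley → Thorn (or its reverse).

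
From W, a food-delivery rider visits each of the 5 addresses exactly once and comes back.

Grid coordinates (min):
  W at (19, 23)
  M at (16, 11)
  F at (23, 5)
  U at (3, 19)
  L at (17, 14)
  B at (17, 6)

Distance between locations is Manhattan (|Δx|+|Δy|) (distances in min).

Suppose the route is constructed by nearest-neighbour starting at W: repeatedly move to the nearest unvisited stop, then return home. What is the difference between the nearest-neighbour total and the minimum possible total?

W: L=11, M=15, B=19, U=20, F=22 ⇒ L
L: M=4, B=8, F=15, U=19 ⇒ M
M: B=6, F=13, U=21 ⇒ B
B: F=7, U=27 ⇒ F
F: U=34 ⇒ U
NN route W → L → M → B → F → U → W costs 82.
Optimal: W → F → B → M → L → U → W costs 78 (by enumerating all 60 distinct tours).
Excess = 82 − 78 = 4.

The nearest-neighbour route is 4 min longer than optimal.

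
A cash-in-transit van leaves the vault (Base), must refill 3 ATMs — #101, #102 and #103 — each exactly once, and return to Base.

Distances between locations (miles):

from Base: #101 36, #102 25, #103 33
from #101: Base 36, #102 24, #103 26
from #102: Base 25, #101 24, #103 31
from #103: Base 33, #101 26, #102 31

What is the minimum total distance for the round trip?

Shortest round trip = 108 miles.

With 3 stops there are 3!/2 = 3 distinct round trips (a route and its reverse cost the same).
Base→#101→#102→#103→Base: 36+24+31+33 = 124
Base→#101→#103→#102→Base: 36+26+31+25 = 118
Base→#102→#101→#103→Base: 25+24+26+33 = 108
The minimum is 108.
One optimal route: Base → #102 → #101 → #103 → Base (or its reverse).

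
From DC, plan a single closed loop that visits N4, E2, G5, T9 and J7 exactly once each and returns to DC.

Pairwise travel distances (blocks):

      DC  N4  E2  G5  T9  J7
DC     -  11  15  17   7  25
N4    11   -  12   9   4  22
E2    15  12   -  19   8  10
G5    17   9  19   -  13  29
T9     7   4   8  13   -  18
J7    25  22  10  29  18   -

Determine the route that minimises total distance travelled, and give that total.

There are 60 distinct closed tours to check (reversals are equivalent).
DC→N4→E2→G5→T9→J7→DC: 11+12+19+13+18+25 = 98
DC→N4→E2→G5→J7→T9→DC: 11+12+19+29+18+7 = 96
DC→N4→E2→T9→G5→J7→DC: 11+12+8+13+29+25 = 98
DC→N4→E2→T9→J7→G5→DC: 11+12+8+18+29+17 = 95
DC→N4→E2→J7→G5→T9→DC: 11+12+10+29+13+7 = 82
DC→N4→E2→J7→T9→G5→DC: 11+12+10+18+13+17 = 81
DC→N4→G5→E2→T9→J7→DC: 11+9+19+8+18+25 = 90
DC→N4→G5→E2→J7→T9→DC: 11+9+19+10+18+7 = 74
DC→N4→G5→T9→E2→J7→DC: 11+9+13+8+10+25 = 76
DC→N4→G5→T9→J7→E2→DC: 11+9+13+18+10+15 = 76
DC→N4→G5→J7→E2→T9→DC: 11+9+29+10+8+7 = 74
DC→N4→G5→J7→T9→E2→DC: 11+9+29+18+8+15 = 90
DC→N4→T9→E2→G5→J7→DC: 11+4+8+19+29+25 = 96
DC→N4→T9→E2→J7→G5→DC: 11+4+8+10+29+17 = 79
… (46 more)
DC→E2→J7→T9→N4→G5→DC: 15+10+18+4+9+17 = 73  ← best
The minimum is 73.
One optimal route: DC → E2 → J7 → T9 → N4 → G5 → DC (or its reverse).

Shortest round trip = 73 blocks.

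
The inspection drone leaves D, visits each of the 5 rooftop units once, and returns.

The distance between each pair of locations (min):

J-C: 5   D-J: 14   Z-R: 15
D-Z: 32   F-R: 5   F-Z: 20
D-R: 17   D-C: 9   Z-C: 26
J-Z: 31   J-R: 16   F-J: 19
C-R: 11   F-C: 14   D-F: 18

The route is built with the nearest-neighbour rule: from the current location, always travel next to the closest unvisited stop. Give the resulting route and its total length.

At D the remaining stops are C 9, J 14, R 17, F 18, Z 32; go to C.
At C the remaining stops are J 5, R 11, F 14, Z 26; go to J.
At J the remaining stops are R 16, F 19, Z 31; go to R.
At R the remaining stops are F 5, Z 15; go to F.
At F the remaining stops are Z 20; go to Z.
Return Z→D: 32.
Total = 9 + 5 + 16 + 5 + 20 + 32 = 87.

Total distance 87 min via the nearest-neighbour route D → C → J → R → F → Z → D.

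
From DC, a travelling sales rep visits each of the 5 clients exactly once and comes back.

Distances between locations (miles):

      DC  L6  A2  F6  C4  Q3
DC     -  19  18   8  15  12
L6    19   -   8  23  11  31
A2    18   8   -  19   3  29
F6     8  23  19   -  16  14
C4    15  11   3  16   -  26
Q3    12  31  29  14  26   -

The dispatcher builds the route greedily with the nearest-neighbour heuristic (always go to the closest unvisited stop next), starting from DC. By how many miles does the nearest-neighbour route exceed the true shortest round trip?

6 miles longer than the optimal tour.

From DC: F6=8, Q3=12, C4=15, A2=18, L6=19 → choose F6 (8).
From F6: Q3=14, C4=16, A2=19, L6=23 → choose Q3 (14).
From Q3: C4=26, A2=29, L6=31 → choose C4 (26).
From C4: A2=3, L6=11 → choose A2 (3).
From A2: L6=8 → choose L6 (8).
NN route DC → F6 → Q3 → C4 → A2 → L6 → DC costs 78.
Optimal: DC → L6 → A2 → C4 → F6 → Q3 → DC costs 72 (by enumerating all 60 distinct tours).
Excess = 78 − 72 = 6.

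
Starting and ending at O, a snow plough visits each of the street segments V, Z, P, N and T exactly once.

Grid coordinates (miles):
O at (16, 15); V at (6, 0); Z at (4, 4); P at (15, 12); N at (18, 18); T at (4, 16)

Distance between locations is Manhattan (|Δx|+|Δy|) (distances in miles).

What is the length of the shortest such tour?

Minimum total distance: 64 miles.

O-V-Z-P-N-T-O: 25+6+19+9+16+13 = 88
O-V-Z-P-T-N-O: 25+6+19+15+16+5 = 86
O-V-Z-N-P-T-O: 25+6+28+9+15+13 = 96
O-V-Z-N-T-P-O: 25+6+28+16+15+4 = 94
O-V-Z-T-P-N-O: 25+6+12+15+9+5 = 72
O-V-Z-T-N-P-O: 25+6+12+16+9+4 = 72
O-V-P-Z-N-T-O: 25+21+19+28+16+13 = 122
O-V-P-Z-T-N-O: 25+21+19+12+16+5 = 98
O-V-P-N-Z-T-O: 25+21+9+28+12+13 = 108
O-V-P-N-T-Z-O: 25+21+9+16+12+23 = 106
O-V-P-T-Z-N-O: 25+21+15+12+28+5 = 106
O-V-P-T-N-Z-O: 25+21+15+16+28+23 = 128
O-V-N-Z-P-T-O: 25+30+28+19+15+13 = 130
O-V-N-Z-T-P-O: 25+30+28+12+15+4 = 114
… (46 more)
O-P-V-Z-T-N-O: 4+21+6+12+16+5 = 64  ← best
The minimum is 64.
One optimal route: O → P → V → Z → T → N → O (or its reverse).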